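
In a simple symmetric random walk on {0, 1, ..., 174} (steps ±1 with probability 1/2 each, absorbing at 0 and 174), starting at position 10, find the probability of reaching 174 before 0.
P(hit 174 before 0) = 10/174 = 5/87

Let u_k = P(hit 174 before 0 | start at k). Then u_0 = 0, u_174 = 1, and u_k = u_{k-1}/2 + u_{k+1}/2 for 1 ≤ k ≤ 173. This harmonic recurrence is solved by u_k = k/174, giving u_10 = 10/174 = 5/87.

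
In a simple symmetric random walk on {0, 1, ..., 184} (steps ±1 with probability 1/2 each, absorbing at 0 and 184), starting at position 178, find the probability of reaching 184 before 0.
P(hit 184 before 0) = 178/184 = 89/92

Let u_k = P(hit 184 before 0 | start at k). Then u_0 = 0, u_184 = 1, and u_k = u_{k-1}/2 + u_{k+1}/2 for 1 ≤ k ≤ 183. This harmonic recurrence is solved by u_k = k/184, giving u_178 = 178/184 = 89/92.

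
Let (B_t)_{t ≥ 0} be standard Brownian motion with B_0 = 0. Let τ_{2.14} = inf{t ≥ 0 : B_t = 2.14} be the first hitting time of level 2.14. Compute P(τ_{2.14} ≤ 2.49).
P(τ_{2.14} ≤ 2.49) = 2(1 − Φ(2.14/√2.49)) = 2(1 − Φ(1.3562)) ≈ 0.1750

By the reflection principle for standard BM, P(τ_b ≤ t) = 2 · P(B_t ≥ b). Since B_t ~ N(0, t), P(B_t ≥ 2.14) = 1 − Φ(2.14/√t) = 1 − Φ(2.14/√2.49) = 1 − Φ(1.3562) ≈ 0.08752. Doubling: P(τ_{2.14} ≤ 2.49) ≈ 2 · 0.08752 = 0.17504 ≈ 0.1750.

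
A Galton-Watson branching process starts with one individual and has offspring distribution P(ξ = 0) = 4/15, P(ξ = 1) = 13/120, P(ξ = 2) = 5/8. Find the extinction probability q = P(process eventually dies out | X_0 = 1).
q = 32/75

The pgf is f(s) = 4/15 + 13/120·s + 5/8·s². The extinction probability q is the smallest fixed point of f in [0, 1]. Setting s = f(s):
  5/8·s² + (13/120 − 1)·s + 4/15 = 0
  5/8·s² − (4/15 + 5/8)·s + 4/15 = 0
which factors as (s − 1)·(5/8·s − 4/15) = 0, giving roots s = 1 and s = (4/15)/(5/8) = 32/75.
Mean offspring μ = 13/120 + 2·5/8 = 163/120 > 1 (supercritical), so q < 1. The extinction probability is the smaller root: q = (4/15)/(5/8) = 32/75.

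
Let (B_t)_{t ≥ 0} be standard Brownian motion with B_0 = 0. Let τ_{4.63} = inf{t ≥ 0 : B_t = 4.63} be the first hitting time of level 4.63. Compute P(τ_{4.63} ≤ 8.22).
P(τ_{4.63} ≤ 8.22) = 2(1 − Φ(4.63/√8.22)) = 2(1 − Φ(1.6149)) ≈ 0.1063

By the reflection principle for standard BM, P(τ_b ≤ t) = 2 · P(B_t ≥ b). Since B_t ~ N(0, t), P(B_t ≥ 4.63) = 1 − Φ(4.63/√t) = 1 − Φ(4.63/√8.22) = 1 − Φ(1.6149) ≈ 0.05317. Doubling: P(τ_{4.63} ≤ 8.22) ≈ 2 · 0.05317 = 0.10634 ≈ 0.1063.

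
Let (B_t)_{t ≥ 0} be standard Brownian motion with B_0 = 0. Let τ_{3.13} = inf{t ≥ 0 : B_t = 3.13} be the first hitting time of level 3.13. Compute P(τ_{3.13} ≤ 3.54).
P(τ_{3.13} ≤ 3.54) = 2(1 − Φ(3.13/√3.54)) = 2(1 − Φ(1.6636)) ≈ 0.0962

By the reflection principle for standard BM, P(τ_b ≤ t) = 2 · P(B_t ≥ b). Since B_t ~ N(0, t), P(B_t ≥ 3.13) = 1 − Φ(3.13/√t) = 1 − Φ(3.13/√3.54) = 1 − Φ(1.6636) ≈ 0.04810. Doubling: P(τ_{3.13} ≤ 3.54) ≈ 2 · 0.04810 = 0.09620 ≈ 0.0962.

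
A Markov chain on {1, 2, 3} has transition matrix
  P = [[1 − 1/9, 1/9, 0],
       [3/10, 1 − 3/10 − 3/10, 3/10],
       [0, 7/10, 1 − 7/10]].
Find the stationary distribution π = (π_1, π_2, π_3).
π = (189/289, 70/289, 30/289)

This is a birth-death chain on three states, which satisfies detailed balance: π_1 · P_{12} = π_2 · P_{21} and π_2 · P_{23} = π_3 · P_{32}.
From π_1 · 1/9 = π_2 · 3/10: π_2/π_1 = (1/9)/(3/10) = 10/27.
From π_2 · 3/10 = π_3 · 7/10: π_3/π_2 = (3/10)/(7/10) = 3/7.
Take π_1 proportional to 1; then unnormalized π = (1, 10/27, 10/63). Normalize by dividing by the sum 289/189:
  π = (189/289, 70/289, 30/289).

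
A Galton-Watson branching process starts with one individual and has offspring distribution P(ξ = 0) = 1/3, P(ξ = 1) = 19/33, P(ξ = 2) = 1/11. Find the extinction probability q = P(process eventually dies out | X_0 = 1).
q = 1

Mean offspring μ = 0·1/3 + 1·19/33 + 2·1/11 = 25/33 ≤ 1. For μ ≤ 1 with offspring not concentrated at 1, the Galton-Watson process goes extinct almost surely, so q = 1.
(Algebraic check: The pgf is f(s) = 1/3 + 19/33·s + 1/11·s². The extinction probability q is the smallest fixed point of f in [0, 1]. Setting s = f(s):
  1/11·s² + (19/33 − 1)·s + 1/3 = 0
  1/11·s² − (1/3 + 1/11)·s + 1/3 = 0
which factors as (s − 1)·(1/11·s − 1/3) = 0, giving roots s = 1 and s = (1/3)/(1/11) = 11/3. Since 11/3 ≥ 1, the smallest root in [0, 1] is s = 1.)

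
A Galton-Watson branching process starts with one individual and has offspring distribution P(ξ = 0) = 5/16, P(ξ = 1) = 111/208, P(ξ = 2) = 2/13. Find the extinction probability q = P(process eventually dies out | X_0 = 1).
q = 1

Mean offspring μ = 0·5/16 + 1·111/208 + 2·2/13 = 175/208 ≤ 1. For μ ≤ 1 with offspring not concentrated at 1, the Galton-Watson process goes extinct almost surely, so q = 1.
(Algebraic check: The pgf is f(s) = 5/16 + 111/208·s + 2/13·s². The extinction probability q is the smallest fixed point of f in [0, 1]. Setting s = f(s):
  2/13·s² + (111/208 − 1)·s + 5/16 = 0
  2/13·s² − (5/16 + 2/13)·s + 5/16 = 0
which factors as (s − 1)·(2/13·s − 5/16) = 0, giving roots s = 1 and s = (5/16)/(2/13) = 65/32. Since 65/32 ≥ 1, the smallest root in [0, 1] is s = 1.)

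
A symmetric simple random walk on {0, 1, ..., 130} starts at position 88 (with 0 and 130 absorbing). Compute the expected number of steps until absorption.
E[τ | X_0 = 88] = 3696

Let v_k = E[τ | X_0 = k]. Boundary: v_0 = v_130 = 0. Recurrence: v_k = 1 + (v_{k-1} + v_{k+1})/2 for 1 ≤ k ≤ 129. The particular solution to v_k − (v_{k-1} + v_{k+1})/2 = 1 is v_k = −k^2. Adding homogeneous solution A + B k and matching boundaries gives v_k = k (130 − k). Substituting k = 88: v_88 = 88 · 42 = 3696.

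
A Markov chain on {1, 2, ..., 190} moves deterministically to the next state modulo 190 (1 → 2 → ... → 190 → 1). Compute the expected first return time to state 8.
E[T_8 | X_0 = 8] = 190

The chain cycles deterministically, so starting at state 8 it returns in exactly 190 steps. Equivalently, the stationary distribution is uniform π_j = 1/190 for every state j, so by Kac's formula E[T_8] = 1/π_8 = 190.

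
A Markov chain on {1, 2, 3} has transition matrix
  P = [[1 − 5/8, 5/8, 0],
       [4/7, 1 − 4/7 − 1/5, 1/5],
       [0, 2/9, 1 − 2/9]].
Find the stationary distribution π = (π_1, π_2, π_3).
π = (64/197, 70/197, 63/197)

This is a birth-death chain on three states, which satisfies detailed balance: π_1 · P_{12} = π_2 · P_{21} and π_2 · P_{23} = π_3 · P_{32}.
From π_1 · 5/8 = π_2 · 4/7: π_2/π_1 = (5/8)/(4/7) = 35/32.
From π_2 · 1/5 = π_3 · 2/9: π_3/π_2 = (1/5)/(2/9) = 9/10.
Take π_1 proportional to 1; then unnormalized π = (1, 35/32, 63/64). Normalize by dividing by the sum 197/64:
  π = (64/197, 70/197, 63/197).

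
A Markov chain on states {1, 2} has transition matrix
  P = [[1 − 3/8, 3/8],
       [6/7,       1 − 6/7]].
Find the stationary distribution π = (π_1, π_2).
π_1 = 16/23, π_2 = 7/23

Solve πP = π with π_1 + π_2 = 1. From πP = π: π_1 · (1 − 3/8) + π_2 · 6/7 = π_1 ⇒ π_2 · 6/7 = π_1 · 3/8 ⇒ π_2/π_1 = (3/8)/(6/7) = 7/16. Together with π_1 + π_2 = 1:
  π_1 = (6/7)/(3/8 + 6/7) = (6/7)/(69/56) = 16/23,
  π_2 = (3/8)/(3/8 + 6/7) = (3/8)/(69/56) = 7/23.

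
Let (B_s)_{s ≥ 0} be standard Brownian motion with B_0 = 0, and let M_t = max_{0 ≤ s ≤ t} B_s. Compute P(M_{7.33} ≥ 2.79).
P(M_{7.33} ≥ 2.79) = 2·P(B_{7.33} ≥ 2.79) = 2(1 − Φ(2.79/√7.33)) ≈ 0.3028

By the reflection principle for Brownian motion, P(M_t ≥ a) = 2 · P(B_t ≥ a) for a ≥ 0. Since B_t ~ N(0, t), P(B_t ≥ 2.79) = 1 − Φ(2.79/√t) = 1 − Φ(2.79/√7.33) = 1 − Φ(1.0305). So
  P(M_{7.33} ≥ 2.79) = 2(1 − Φ(1.0305)) ≈ 0.3028.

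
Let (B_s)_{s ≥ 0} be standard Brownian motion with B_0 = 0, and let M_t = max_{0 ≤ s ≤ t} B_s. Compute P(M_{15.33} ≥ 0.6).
P(M_{15.33} ≥ 0.6) = 2·P(B_{15.33} ≥ 0.6) = 2(1 − Φ(0.6/√15.33)) ≈ 0.8782

By the reflection principle for Brownian motion, P(M_t ≥ a) = 2 · P(B_t ≥ a) for a ≥ 0. Since B_t ~ N(0, t), P(B_t ≥ 0.6) = 1 − Φ(0.6/√t) = 1 − Φ(0.6/√15.33) = 1 − Φ(0.1532). So
  P(M_{15.33} ≥ 0.6) = 2(1 − Φ(0.1532)) ≈ 0.8782.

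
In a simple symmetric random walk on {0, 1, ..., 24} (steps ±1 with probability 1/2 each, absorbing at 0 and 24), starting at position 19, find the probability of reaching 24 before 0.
P(hit 24 before 0) = 19/24

Let u_k = P(hit 24 before 0 | start at k). Then u_0 = 0, u_24 = 1, and u_k = u_{k-1}/2 + u_{k+1}/2 for 1 ≤ k ≤ 23. This harmonic recurrence is solved by u_k = k/24, giving u_19 = 19/24.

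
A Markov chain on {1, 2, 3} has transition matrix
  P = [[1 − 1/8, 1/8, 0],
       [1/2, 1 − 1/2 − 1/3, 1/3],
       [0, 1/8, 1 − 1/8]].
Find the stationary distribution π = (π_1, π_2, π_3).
π = (12/23, 3/23, 8/23)

This is a birth-death chain on three states, which satisfies detailed balance: π_1 · P_{12} = π_2 · P_{21} and π_2 · P_{23} = π_3 · P_{32}.
From π_1 · 1/8 = π_2 · 1/2: π_2/π_1 = (1/8)/(1/2) = 1/4.
From π_2 · 1/3 = π_3 · 1/8: π_3/π_2 = (1/3)/(1/8) = 8/3.
Take π_1 proportional to 1; then unnormalized π = (1, 1/4, 2/3). Normalize by dividing by the sum 23/12:
  π = (12/23, 3/23, 8/23).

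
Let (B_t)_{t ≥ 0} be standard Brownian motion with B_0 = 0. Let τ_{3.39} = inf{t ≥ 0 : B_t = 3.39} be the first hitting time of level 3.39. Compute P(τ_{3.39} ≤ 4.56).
P(τ_{3.39} ≤ 4.56) = 2(1 − Φ(3.39/√4.56)) = 2(1 − Φ(1.5875)) ≈ 0.1124

By the reflection principle for standard BM, P(τ_b ≤ t) = 2 · P(B_t ≥ b). Since B_t ~ N(0, t), P(B_t ≥ 3.39) = 1 − Φ(3.39/√t) = 1 − Φ(3.39/√4.56) = 1 − Φ(1.5875) ≈ 0.05620. Doubling: P(τ_{3.39} ≤ 4.56) ≈ 2 · 0.05620 = 0.11240 ≈ 0.1124.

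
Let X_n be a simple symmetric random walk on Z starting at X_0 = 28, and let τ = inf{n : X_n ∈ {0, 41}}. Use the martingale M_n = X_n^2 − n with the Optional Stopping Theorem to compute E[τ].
E[τ] = 364

M_n = X_n^2 − n is a martingale (since E[X_{n+1}^2 | F_n] = X_n^2 + 1). By OST (τ has finite mean in a bounded region), E[M_τ] = E[M_0] = X_0^2 − 0 = 28^2 = 784. Also E[M_τ] = E[X_τ^2] − E[τ]. The walk exits at 0 or 41, with P(hit 41 first) = 28/41, so E[X_τ^2] = 41^2 · 28/41 + 0 = 1148. Thus E[τ] = E[X_τ^2] − E[M_τ] = 1148 − 784 = 364 = 28(41 − 28) = 364.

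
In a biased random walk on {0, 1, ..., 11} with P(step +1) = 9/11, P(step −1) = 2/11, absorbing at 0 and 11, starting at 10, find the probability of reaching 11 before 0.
P(hit 11 before 0) = (1 − (2/9)^10) / (1 − (2/9)^11) = 4483007199/4483008223

Let u_k denote P(reach 11 before 0 | start at k). Boundary: u_0 = 0, u_11 = 1. Recurrence: u_k = 9/11·u_{k+1} + 2/11·u_{k-1} for 1 ≤ k ≤ 10. Try u_k = A + B·r^k with r = q/p = (2/11)/(9/11) = 2/9. Substitution satisfies the recurrence; boundary conditions give:
  u_k = (1 − r^k) / (1 − r^N) = (1 − (2/9)^10) / (1 − (2/9)^11) = 4483007199/4483008223.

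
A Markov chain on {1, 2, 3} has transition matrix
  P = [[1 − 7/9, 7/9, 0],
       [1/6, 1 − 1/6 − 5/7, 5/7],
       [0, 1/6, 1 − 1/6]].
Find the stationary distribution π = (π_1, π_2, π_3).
π = (3/77, 2/11, 60/77)

This is a birth-death chain on three states, which satisfies detailed balance: π_1 · P_{12} = π_2 · P_{21} and π_2 · P_{23} = π_3 · P_{32}.
From π_1 · 7/9 = π_2 · 1/6: π_2/π_1 = (7/9)/(1/6) = 14/3.
From π_2 · 5/7 = π_3 · 1/6: π_3/π_2 = (5/7)/(1/6) = 30/7.
Take π_1 proportional to 1; then unnormalized π = (1, 14/3, 20). Normalize by dividing by the sum 77/3:
  π = (3/77, 2/11, 60/77).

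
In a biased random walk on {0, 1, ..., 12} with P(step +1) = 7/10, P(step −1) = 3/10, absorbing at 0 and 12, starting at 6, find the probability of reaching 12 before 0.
P(hit 12 before 0) = (1 − (3/7)^6) / (1 − (3/7)^12) = 117649/118378

Let u_k denote P(reach 12 before 0 | start at k). Boundary: u_0 = 0, u_12 = 1. Recurrence: u_k = 7/10·u_{k+1} + 3/10·u_{k-1} for 1 ≤ k ≤ 11. Try u_k = A + B·r^k with r = q/p = (3/10)/(7/10) = 3/7. Substitution satisfies the recurrence; boundary conditions give:
  u_k = (1 − r^k) / (1 − r^N) = (1 − (3/7)^6) / (1 − (3/7)^12) = 117649/118378.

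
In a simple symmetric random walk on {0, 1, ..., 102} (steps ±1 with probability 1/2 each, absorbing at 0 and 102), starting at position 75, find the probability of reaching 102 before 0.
P(hit 102 before 0) = 75/102 = 25/34

Let u_k = P(hit 102 before 0 | start at k). Then u_0 = 0, u_102 = 1, and u_k = u_{k-1}/2 + u_{k+1}/2 for 1 ≤ k ≤ 101. This harmonic recurrence is solved by u_k = k/102, giving u_75 = 75/102 = 25/34.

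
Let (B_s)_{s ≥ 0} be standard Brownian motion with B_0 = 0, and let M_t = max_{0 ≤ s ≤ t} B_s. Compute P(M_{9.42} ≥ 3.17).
P(M_{9.42} ≥ 3.17) = 2·P(B_{9.42} ≥ 3.17) = 2(1 − Φ(3.17/√9.42)) ≈ 0.3017

By the reflection principle for Brownian motion, P(M_t ≥ a) = 2 · P(B_t ≥ a) for a ≥ 0. Since B_t ~ N(0, t), P(B_t ≥ 3.17) = 1 − Φ(3.17/√t) = 1 − Φ(3.17/√9.42) = 1 − Φ(1.0328). So
  P(M_{9.42} ≥ 3.17) = 2(1 − Φ(1.0328)) ≈ 0.3017.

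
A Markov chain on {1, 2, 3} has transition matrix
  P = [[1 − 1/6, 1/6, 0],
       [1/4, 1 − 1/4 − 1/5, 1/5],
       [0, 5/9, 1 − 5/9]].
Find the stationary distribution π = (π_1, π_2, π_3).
π = (75/143, 50/143, 18/143)

This is a birth-death chain on three states, which satisfies detailed balance: π_1 · P_{12} = π_2 · P_{21} and π_2 · P_{23} = π_3 · P_{32}.
From π_1 · 1/6 = π_2 · 1/4: π_2/π_1 = (1/6)/(1/4) = 2/3.
From π_2 · 1/5 = π_3 · 5/9: π_3/π_2 = (1/5)/(5/9) = 9/25.
Take π_1 proportional to 1; then unnormalized π = (1, 2/3, 6/25). Normalize by dividing by the sum 143/75:
  π = (75/143, 50/143, 18/143).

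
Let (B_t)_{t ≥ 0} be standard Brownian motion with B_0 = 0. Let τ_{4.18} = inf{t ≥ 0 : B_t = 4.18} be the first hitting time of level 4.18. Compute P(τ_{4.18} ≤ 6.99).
P(τ_{4.18} ≤ 6.99) = 2(1 − Φ(4.18/√6.99)) = 2(1 − Φ(1.5810)) ≈ 0.1139

By the reflection principle for standard BM, P(τ_b ≤ t) = 2 · P(B_t ≥ b). Since B_t ~ N(0, t), P(B_t ≥ 4.18) = 1 − Φ(4.18/√t) = 1 − Φ(4.18/√6.99) = 1 − Φ(1.5810) ≈ 0.05694. Doubling: P(τ_{4.18} ≤ 6.99) ≈ 2 · 0.05694 = 0.11388 ≈ 0.1139.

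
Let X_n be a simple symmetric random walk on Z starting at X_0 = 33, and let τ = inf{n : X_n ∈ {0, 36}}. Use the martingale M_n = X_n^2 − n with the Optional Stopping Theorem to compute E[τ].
E[τ] = 99

M_n = X_n^2 − n is a martingale (since E[X_{n+1}^2 | F_n] = X_n^2 + 1). By OST (τ has finite mean in a bounded region), E[M_τ] = E[M_0] = X_0^2 − 0 = 33^2 = 1089. Also E[M_τ] = E[X_τ^2] − E[τ]. The walk exits at 0 or 36, with P(hit 36 first) = 33/36, so E[X_τ^2] = 36^2 · 33/36 + 0 = 1188. Thus E[τ] = E[X_τ^2] − E[M_τ] = 1188 − 1089 = 99 = 33(36 − 33) = 99.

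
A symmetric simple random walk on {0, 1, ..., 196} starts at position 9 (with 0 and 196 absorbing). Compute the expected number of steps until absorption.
E[τ | X_0 = 9] = 1683

Let v_k = E[τ | X_0 = k]. Boundary: v_0 = v_196 = 0. Recurrence: v_k = 1 + (v_{k-1} + v_{k+1})/2 for 1 ≤ k ≤ 195. The particular solution to v_k − (v_{k-1} + v_{k+1})/2 = 1 is v_k = −k^2. Adding homogeneous solution A + B k and matching boundaries gives v_k = k (196 − k). Substituting k = 9: v_9 = 9 · 187 = 1683.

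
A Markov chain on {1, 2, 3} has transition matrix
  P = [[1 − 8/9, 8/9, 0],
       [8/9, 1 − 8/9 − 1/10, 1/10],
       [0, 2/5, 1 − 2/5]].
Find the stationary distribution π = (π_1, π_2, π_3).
π = (4/9, 4/9, 1/9)

This is a birth-death chain on three states, which satisfies detailed balance: π_1 · P_{12} = π_2 · P_{21} and π_2 · P_{23} = π_3 · P_{32}.
From π_1 · 8/9 = π_2 · 8/9: π_2/π_1 = (8/9)/(8/9) = 1.
From π_2 · 1/10 = π_3 · 2/5: π_3/π_2 = (1/10)/(2/5) = 1/4.
Take π_1 proportional to 1; then unnormalized π = (1, 1, 1/4). Normalize by dividing by the sum 9/4:
  π = (4/9, 4/9, 1/9).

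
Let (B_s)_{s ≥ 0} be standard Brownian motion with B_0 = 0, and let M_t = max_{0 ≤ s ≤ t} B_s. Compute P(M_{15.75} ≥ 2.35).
P(M_{15.75} ≥ 2.35) = 2·P(B_{15.75} ≥ 2.35) = 2(1 − Φ(2.35/√15.75)) ≈ 0.5538

By the reflection principle for Brownian motion, P(M_t ≥ a) = 2 · P(B_t ≥ a) for a ≥ 0. Since B_t ~ N(0, t), P(B_t ≥ 2.35) = 1 − Φ(2.35/√t) = 1 − Φ(2.35/√15.75) = 1 − Φ(0.5921). So
  P(M_{15.75} ≥ 2.35) = 2(1 − Φ(0.5921)) ≈ 0.5538.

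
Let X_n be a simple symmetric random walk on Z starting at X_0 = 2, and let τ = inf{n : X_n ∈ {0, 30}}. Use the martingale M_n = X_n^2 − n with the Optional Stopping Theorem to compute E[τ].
E[τ] = 56

M_n = X_n^2 − n is a martingale (since E[X_{n+1}^2 | F_n] = X_n^2 + 1). By OST (τ has finite mean in a bounded region), E[M_τ] = E[M_0] = X_0^2 − 0 = 2^2 = 4. Also E[M_τ] = E[X_τ^2] − E[τ]. The walk exits at 0 or 30, with P(hit 30 first) = 2/30, so E[X_τ^2] = 30^2 · 2/30 + 0 = 60. Thus E[τ] = E[X_τ^2] − E[M_τ] = 60 − 4 = 56 = 2(30 − 2) = 56.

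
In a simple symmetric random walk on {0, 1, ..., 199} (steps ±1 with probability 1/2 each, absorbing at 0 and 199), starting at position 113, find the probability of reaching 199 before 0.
P(hit 199 before 0) = 113/199

Let u_k = P(hit 199 before 0 | start at k). Then u_0 = 0, u_199 = 1, and u_k = u_{k-1}/2 + u_{k+1}/2 for 1 ≤ k ≤ 198. This harmonic recurrence is solved by u_k = k/199, giving u_113 = 113/199.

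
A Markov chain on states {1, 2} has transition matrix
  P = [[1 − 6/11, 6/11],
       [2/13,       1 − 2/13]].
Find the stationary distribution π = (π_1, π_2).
π_1 = 11/50, π_2 = 39/50

Solve πP = π with π_1 + π_2 = 1. From πP = π: π_1 · (1 − 6/11) + π_2 · 2/13 = π_1 ⇒ π_2 · 2/13 = π_1 · 6/11 ⇒ π_2/π_1 = (6/11)/(2/13) = 39/11. Together with π_1 + π_2 = 1:
  π_1 = (2/13)/(6/11 + 2/13) = (2/13)/(100/143) = 11/50,
  π_2 = (6/11)/(6/11 + 2/13) = (6/11)/(100/143) = 39/50.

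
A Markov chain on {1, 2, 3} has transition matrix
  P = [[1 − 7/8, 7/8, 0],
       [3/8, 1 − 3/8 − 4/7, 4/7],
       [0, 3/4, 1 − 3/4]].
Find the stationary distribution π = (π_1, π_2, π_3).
π = (9/46, 21/46, 8/23)

This is a birth-death chain on three states, which satisfies detailed balance: π_1 · P_{12} = π_2 · P_{21} and π_2 · P_{23} = π_3 · P_{32}.
From π_1 · 7/8 = π_2 · 3/8: π_2/π_1 = (7/8)/(3/8) = 7/3.
From π_2 · 4/7 = π_3 · 3/4: π_3/π_2 = (4/7)/(3/4) = 16/21.
Take π_1 proportional to 1; then unnormalized π = (1, 7/3, 16/9). Normalize by dividing by the sum 46/9:
  π = (9/46, 21/46, 8/23).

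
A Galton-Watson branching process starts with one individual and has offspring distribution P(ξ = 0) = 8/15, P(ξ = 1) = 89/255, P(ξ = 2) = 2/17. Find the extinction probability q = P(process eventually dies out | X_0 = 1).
q = 1

Mean offspring μ = 0·8/15 + 1·89/255 + 2·2/17 = 149/255 ≤ 1. For μ ≤ 1 with offspring not concentrated at 1, the Galton-Watson process goes extinct almost surely, so q = 1.
(Algebraic check: The pgf is f(s) = 8/15 + 89/255·s + 2/17·s². The extinction probability q is the smallest fixed point of f in [0, 1]. Setting s = f(s):
  2/17·s² + (89/255 − 1)·s + 8/15 = 0
  2/17·s² − (8/15 + 2/17)·s + 8/15 = 0
which factors as (s − 1)·(2/17·s − 8/15) = 0, giving roots s = 1 and s = (8/15)/(2/17) = 68/15. Since 68/15 ≥ 1, the smallest root in [0, 1] is s = 1.)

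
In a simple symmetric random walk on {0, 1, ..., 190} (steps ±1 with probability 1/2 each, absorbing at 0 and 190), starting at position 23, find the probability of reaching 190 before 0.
P(hit 190 before 0) = 23/190

Let u_k = P(hit 190 before 0 | start at k). Then u_0 = 0, u_190 = 1, and u_k = u_{k-1}/2 + u_{k+1}/2 for 1 ≤ k ≤ 189. This harmonic recurrence is solved by u_k = k/190, giving u_23 = 23/190.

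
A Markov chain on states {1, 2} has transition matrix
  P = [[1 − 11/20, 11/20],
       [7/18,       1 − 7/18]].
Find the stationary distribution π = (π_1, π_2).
π_1 = 70/169, π_2 = 99/169

Solve πP = π with π_1 + π_2 = 1. From πP = π: π_1 · (1 − 11/20) + π_2 · 7/18 = π_1 ⇒ π_2 · 7/18 = π_1 · 11/20 ⇒ π_2/π_1 = (11/20)/(7/18) = 99/70. Together with π_1 + π_2 = 1:
  π_1 = (7/18)/(11/20 + 7/18) = (7/18)/(169/180) = 70/169,
  π_2 = (11/20)/(11/20 + 7/18) = (11/20)/(169/180) = 99/169.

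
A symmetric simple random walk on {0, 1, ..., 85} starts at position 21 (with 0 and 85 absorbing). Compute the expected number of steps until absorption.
E[τ | X_0 = 21] = 1344

Let v_k = E[τ | X_0 = k]. Boundary: v_0 = v_85 = 0. Recurrence: v_k = 1 + (v_{k-1} + v_{k+1})/2 for 1 ≤ k ≤ 84. The particular solution to v_k − (v_{k-1} + v_{k+1})/2 = 1 is v_k = −k^2. Adding homogeneous solution A + B k and matching boundaries gives v_k = k (85 − k). Substituting k = 21: v_21 = 21 · 64 = 1344.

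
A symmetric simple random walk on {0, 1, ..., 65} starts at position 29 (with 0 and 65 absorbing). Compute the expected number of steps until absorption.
E[τ | X_0 = 29] = 1044

Let v_k = E[τ | X_0 = k]. Boundary: v_0 = v_65 = 0. Recurrence: v_k = 1 + (v_{k-1} + v_{k+1})/2 for 1 ≤ k ≤ 64. The particular solution to v_k − (v_{k-1} + v_{k+1})/2 = 1 is v_k = −k^2. Adding homogeneous solution A + B k and matching boundaries gives v_k = k (65 − k). Substituting k = 29: v_29 = 29 · 36 = 1044.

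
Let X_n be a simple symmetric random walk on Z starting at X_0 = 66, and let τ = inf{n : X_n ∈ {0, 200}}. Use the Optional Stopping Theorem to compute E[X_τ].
E[X_τ] = 66

X_n is a martingale and τ is a bounded-mean stopping time (indeed τ is finite a.s. with bounded expectation since the walk is in a bounded region). By the OST, E[X_τ] = E[X_0] = 66. Equivalently: E[X_τ] = 200 · P(hit 200 first) + 0 · P(hit 0 first) = 200 · (66/200) = 66.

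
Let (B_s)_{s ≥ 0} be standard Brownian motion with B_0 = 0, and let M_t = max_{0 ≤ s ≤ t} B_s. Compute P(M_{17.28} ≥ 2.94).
P(M_{17.28} ≥ 2.94) = 2·P(B_{17.28} ≥ 2.94) = 2(1 − Φ(2.94/√17.28)) ≈ 0.4794

By the reflection principle for Brownian motion, P(M_t ≥ a) = 2 · P(B_t ≥ a) for a ≥ 0. Since B_t ~ N(0, t), P(B_t ≥ 2.94) = 1 − Φ(2.94/√t) = 1 − Φ(2.94/√17.28) = 1 − Φ(0.7073). So
  P(M_{17.28} ≥ 2.94) = 2(1 − Φ(0.7073)) ≈ 0.4794.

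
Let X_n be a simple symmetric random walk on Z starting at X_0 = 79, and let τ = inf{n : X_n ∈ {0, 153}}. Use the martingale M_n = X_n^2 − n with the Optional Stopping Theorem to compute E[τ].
E[τ] = 5846

M_n = X_n^2 − n is a martingale (since E[X_{n+1}^2 | F_n] = X_n^2 + 1). By OST (τ has finite mean in a bounded region), E[M_τ] = E[M_0] = X_0^2 − 0 = 79^2 = 6241. Also E[M_τ] = E[X_τ^2] − E[τ]. The walk exits at 0 or 153, with P(hit 153 first) = 79/153, so E[X_τ^2] = 153^2 · 79/153 + 0 = 12087. Thus E[τ] = E[X_τ^2] − E[M_τ] = 12087 − 6241 = 5846 = 79(153 − 79) = 5846.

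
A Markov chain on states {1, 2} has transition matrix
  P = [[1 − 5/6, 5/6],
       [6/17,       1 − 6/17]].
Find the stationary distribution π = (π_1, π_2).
π_1 = 36/121, π_2 = 85/121

Solve πP = π with π_1 + π_2 = 1. From πP = π: π_1 · (1 − 5/6) + π_2 · 6/17 = π_1 ⇒ π_2 · 6/17 = π_1 · 5/6 ⇒ π_2/π_1 = (5/6)/(6/17) = 85/36. Together with π_1 + π_2 = 1:
  π_1 = (6/17)/(5/6 + 6/17) = (6/17)/(121/102) = 36/121,
  π_2 = (5/6)/(5/6 + 6/17) = (5/6)/(121/102) = 85/121.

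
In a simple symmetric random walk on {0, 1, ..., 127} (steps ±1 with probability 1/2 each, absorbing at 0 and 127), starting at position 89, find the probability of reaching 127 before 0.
P(hit 127 before 0) = 89/127

Let u_k = P(hit 127 before 0 | start at k). Then u_0 = 0, u_127 = 1, and u_k = u_{k-1}/2 + u_{k+1}/2 for 1 ≤ k ≤ 126. This harmonic recurrence is solved by u_k = k/127, giving u_89 = 89/127.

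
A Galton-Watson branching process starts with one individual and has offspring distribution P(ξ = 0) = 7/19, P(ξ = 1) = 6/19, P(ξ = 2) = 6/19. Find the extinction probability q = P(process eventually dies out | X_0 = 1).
q = 1

Mean offspring μ = 0·7/19 + 1·6/19 + 2·6/19 = 18/19 ≤ 1. For μ ≤ 1 with offspring not concentrated at 1, the Galton-Watson process goes extinct almost surely, so q = 1.
(Algebraic check: The pgf is f(s) = 7/19 + 6/19·s + 6/19·s². The extinction probability q is the smallest fixed point of f in [0, 1]. Setting s = f(s):
  6/19·s² + (6/19 − 1)·s + 7/19 = 0
  6/19·s² − (7/19 + 6/19)·s + 7/19 = 0
which factors as (s − 1)·(6/19·s − 7/19) = 0, giving roots s = 1 and s = (7/19)/(6/19) = 7/6. Since 7/6 ≥ 1, the smallest root in [0, 1] is s = 1.)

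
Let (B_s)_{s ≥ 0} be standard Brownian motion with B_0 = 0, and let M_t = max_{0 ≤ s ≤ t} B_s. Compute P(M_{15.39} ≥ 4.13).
P(M_{15.39} ≥ 4.13) = 2·P(B_{15.39} ≥ 4.13) = 2(1 − Φ(4.13/√15.39)) ≈ 0.2924

By the reflection principle for Brownian motion, P(M_t ≥ a) = 2 · P(B_t ≥ a) for a ≥ 0. Since B_t ~ N(0, t), P(B_t ≥ 4.13) = 1 − Φ(4.13/√t) = 1 − Φ(4.13/√15.39) = 1 − Φ(1.0528). So
  P(M_{15.39} ≥ 4.13) = 2(1 − Φ(1.0528)) ≈ 0.2924.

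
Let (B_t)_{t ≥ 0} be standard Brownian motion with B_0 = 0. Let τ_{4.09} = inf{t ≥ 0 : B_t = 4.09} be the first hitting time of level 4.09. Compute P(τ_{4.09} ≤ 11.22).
P(τ_{4.09} ≤ 11.22) = 2(1 − Φ(4.09/√11.22)) = 2(1 − Φ(1.2210)) ≈ 0.2221

By the reflection principle for standard BM, P(τ_b ≤ t) = 2 · P(B_t ≥ b). Since B_t ~ N(0, t), P(B_t ≥ 4.09) = 1 − Φ(4.09/√t) = 1 − Φ(4.09/√11.22) = 1 − Φ(1.2210) ≈ 0.11104. Doubling: P(τ_{4.09} ≤ 11.22) ≈ 2 · 0.11104 = 0.22208 ≈ 0.2221.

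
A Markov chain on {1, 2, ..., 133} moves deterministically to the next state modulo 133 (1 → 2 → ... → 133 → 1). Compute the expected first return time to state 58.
E[T_58 | X_0 = 58] = 133

The chain cycles deterministically, so starting at state 58 it returns in exactly 133 steps. Equivalently, the stationary distribution is uniform π_j = 1/133 for every state j, so by Kac's formula E[T_58] = 1/π_58 = 133.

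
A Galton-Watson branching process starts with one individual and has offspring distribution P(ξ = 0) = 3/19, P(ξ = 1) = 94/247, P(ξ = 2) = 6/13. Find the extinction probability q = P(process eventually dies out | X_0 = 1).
q = 13/38

The pgf is f(s) = 3/19 + 94/247·s + 6/13·s². The extinction probability q is the smallest fixed point of f in [0, 1]. Setting s = f(s):
  6/13·s² + (94/247 − 1)·s + 3/19 = 0
  6/13·s² − (3/19 + 6/13)·s + 3/19 = 0
which factors as (s − 1)·(6/13·s − 3/19) = 0, giving roots s = 1 and s = (3/19)/(6/13) = 13/38.
Mean offspring μ = 94/247 + 2·6/13 = 322/247 > 1 (supercritical), so q < 1. The extinction probability is the smaller root: q = (3/19)/(6/13) = 13/38.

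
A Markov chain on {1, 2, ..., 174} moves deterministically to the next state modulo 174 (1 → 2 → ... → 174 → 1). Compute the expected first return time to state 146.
E[T_146 | X_0 = 146] = 174

The chain cycles deterministically, so starting at state 146 it returns in exactly 174 steps. Equivalently, the stationary distribution is uniform π_j = 1/174 for every state j, so by Kac's formula E[T_146] = 1/π_146 = 174.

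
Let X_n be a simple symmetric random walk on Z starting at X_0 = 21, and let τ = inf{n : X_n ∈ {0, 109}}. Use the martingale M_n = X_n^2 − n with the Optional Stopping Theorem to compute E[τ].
E[τ] = 1848

M_n = X_n^2 − n is a martingale (since E[X_{n+1}^2 | F_n] = X_n^2 + 1). By OST (τ has finite mean in a bounded region), E[M_τ] = E[M_0] = X_0^2 − 0 = 21^2 = 441. Also E[M_τ] = E[X_τ^2] − E[τ]. The walk exits at 0 or 109, with P(hit 109 first) = 21/109, so E[X_τ^2] = 109^2 · 21/109 + 0 = 2289. Thus E[τ] = E[X_τ^2] − E[M_τ] = 2289 − 441 = 1848 = 21(109 − 21) = 1848.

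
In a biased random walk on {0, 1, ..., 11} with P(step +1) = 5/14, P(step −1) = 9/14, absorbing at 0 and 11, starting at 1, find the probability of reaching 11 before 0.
P(hit 11 before 0) = (1 − (9/5)^1) / (1 − (9/5)^11) = 9765625/7833057871

Let u_k denote P(reach 11 before 0 | start at k). Boundary: u_0 = 0, u_11 = 1. Recurrence: u_k = 5/14·u_{k+1} + 9/14·u_{k-1} for 1 ≤ k ≤ 10. Try u_k = A + B·r^k with r = q/p = (9/14)/(5/14) = 9/5. Substitution satisfies the recurrence; boundary conditions give:
  u_k = (1 − r^k) / (1 − r^N) = (1 − (9/5)^1) / (1 − (9/5)^11) = 9765625/7833057871.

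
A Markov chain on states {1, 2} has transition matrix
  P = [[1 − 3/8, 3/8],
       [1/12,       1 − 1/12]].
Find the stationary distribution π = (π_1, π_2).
π_1 = 2/11, π_2 = 9/11

Solve πP = π with π_1 + π_2 = 1. From πP = π: π_1 · (1 − 3/8) + π_2 · 1/12 = π_1 ⇒ π_2 · 1/12 = π_1 · 3/8 ⇒ π_2/π_1 = (3/8)/(1/12) = 9/2. Together with π_1 + π_2 = 1:
  π_1 = (1/12)/(3/8 + 1/12) = (1/12)/(11/24) = 2/11,
  π_2 = (3/8)/(3/8 + 1/12) = (3/8)/(11/24) = 9/11.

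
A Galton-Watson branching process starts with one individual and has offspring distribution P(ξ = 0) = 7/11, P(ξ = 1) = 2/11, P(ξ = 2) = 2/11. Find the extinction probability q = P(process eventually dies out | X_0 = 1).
q = 1

Mean offspring μ = 0·7/11 + 1·2/11 + 2·2/11 = 6/11 ≤ 1. For μ ≤ 1 with offspring not concentrated at 1, the Galton-Watson process goes extinct almost surely, so q = 1.
(Algebraic check: The pgf is f(s) = 7/11 + 2/11·s + 2/11·s². The extinction probability q is the smallest fixed point of f in [0, 1]. Setting s = f(s):
  2/11·s² + (2/11 − 1)·s + 7/11 = 0
  2/11·s² − (7/11 + 2/11)·s + 7/11 = 0
which factors as (s − 1)·(2/11·s − 7/11) = 0, giving roots s = 1 and s = (7/11)/(2/11) = 7/2. Since 7/2 ≥ 1, the smallest root in [0, 1] is s = 1.)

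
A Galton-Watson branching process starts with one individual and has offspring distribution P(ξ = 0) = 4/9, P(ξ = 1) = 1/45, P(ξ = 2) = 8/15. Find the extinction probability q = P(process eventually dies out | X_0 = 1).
q = 5/6

The pgf is f(s) = 4/9 + 1/45·s + 8/15·s². The extinction probability q is the smallest fixed point of f in [0, 1]. Setting s = f(s):
  8/15·s² + (1/45 − 1)·s + 4/9 = 0
  8/15·s² − (4/9 + 8/15)·s + 4/9 = 0
which factors as (s − 1)·(8/15·s − 4/9) = 0, giving roots s = 1 and s = (4/9)/(8/15) = 5/6.
Mean offspring μ = 1/45 + 2·8/15 = 49/45 > 1 (supercritical), so q < 1. The extinction probability is the smaller root: q = (4/9)/(8/15) = 5/6.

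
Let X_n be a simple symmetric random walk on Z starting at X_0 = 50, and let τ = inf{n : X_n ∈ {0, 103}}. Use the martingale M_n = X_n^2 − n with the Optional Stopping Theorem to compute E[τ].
E[τ] = 2650

M_n = X_n^2 − n is a martingale (since E[X_{n+1}^2 | F_n] = X_n^2 + 1). By OST (τ has finite mean in a bounded region), E[M_τ] = E[M_0] = X_0^2 − 0 = 50^2 = 2500. Also E[M_τ] = E[X_τ^2] − E[τ]. The walk exits at 0 or 103, with P(hit 103 first) = 50/103, so E[X_τ^2] = 103^2 · 50/103 + 0 = 5150. Thus E[τ] = E[X_τ^2] − E[M_τ] = 5150 − 2500 = 2650 = 50(103 − 50) = 2650.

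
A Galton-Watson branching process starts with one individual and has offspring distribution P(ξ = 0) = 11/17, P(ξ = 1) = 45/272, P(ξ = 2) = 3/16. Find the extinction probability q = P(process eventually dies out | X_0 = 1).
q = 1

Mean offspring μ = 0·11/17 + 1·45/272 + 2·3/16 = 147/272 ≤ 1. For μ ≤ 1 with offspring not concentrated at 1, the Galton-Watson process goes extinct almost surely, so q = 1.
(Algebraic check: The pgf is f(s) = 11/17 + 45/272·s + 3/16·s². The extinction probability q is the smallest fixed point of f in [0, 1]. Setting s = f(s):
  3/16·s² + (45/272 − 1)·s + 11/17 = 0
  3/16·s² − (11/17 + 3/16)·s + 11/17 = 0
which factors as (s − 1)·(3/16·s − 11/17) = 0, giving roots s = 1 and s = (11/17)/(3/16) = 176/51. Since 176/51 ≥ 1, the smallest root in [0, 1] is s = 1.)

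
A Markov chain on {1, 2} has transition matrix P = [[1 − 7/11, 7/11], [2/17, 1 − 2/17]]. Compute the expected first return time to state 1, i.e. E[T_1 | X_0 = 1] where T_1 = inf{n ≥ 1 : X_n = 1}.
E[T_1 | X_0 = 1] = 1/π_1 = 141/22

For an irreducible recurrent Markov chain with stationary distribution π, E[T_i | X_0 = i] = 1/π_i (Kac's formula). Here π_1 = (2/17)/(7/11 + 2/17) = (2/17)/(141/187) = 22/141, so E[T_1 | X_0 = 1] = 1/π_1 = (7/11 + 2/17)/(2/17) = (141/187)/(2/17) = 141/22.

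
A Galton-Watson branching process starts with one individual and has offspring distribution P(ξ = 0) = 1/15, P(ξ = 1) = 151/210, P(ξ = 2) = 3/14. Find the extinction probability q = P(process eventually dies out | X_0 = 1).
q = 14/45

The pgf is f(s) = 1/15 + 151/210·s + 3/14·s². The extinction probability q is the smallest fixed point of f in [0, 1]. Setting s = f(s):
  3/14·s² + (151/210 − 1)·s + 1/15 = 0
  3/14·s² − (1/15 + 3/14)·s + 1/15 = 0
which factors as (s − 1)·(3/14·s − 1/15) = 0, giving roots s = 1 and s = (1/15)/(3/14) = 14/45.
Mean offspring μ = 151/210 + 2·3/14 = 241/210 > 1 (supercritical), so q < 1. The extinction probability is the smaller root: q = (1/15)/(3/14) = 14/45.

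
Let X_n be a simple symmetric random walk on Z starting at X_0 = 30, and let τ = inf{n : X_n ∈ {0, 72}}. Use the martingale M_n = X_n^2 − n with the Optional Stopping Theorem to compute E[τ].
E[τ] = 1260

M_n = X_n^2 − n is a martingale (since E[X_{n+1}^2 | F_n] = X_n^2 + 1). By OST (τ has finite mean in a bounded region), E[M_τ] = E[M_0] = X_0^2 − 0 = 30^2 = 900. Also E[M_τ] = E[X_τ^2] − E[τ]. The walk exits at 0 or 72, with P(hit 72 first) = 30/72, so E[X_τ^2] = 72^2 · 30/72 + 0 = 2160. Thus E[τ] = E[X_τ^2] − E[M_τ] = 2160 − 900 = 1260 = 30(72 − 30) = 1260.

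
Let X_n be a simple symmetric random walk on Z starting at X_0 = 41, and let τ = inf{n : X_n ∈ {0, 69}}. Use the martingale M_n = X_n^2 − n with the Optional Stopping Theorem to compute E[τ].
E[τ] = 1148

M_n = X_n^2 − n is a martingale (since E[X_{n+1}^2 | F_n] = X_n^2 + 1). By OST (τ has finite mean in a bounded region), E[M_τ] = E[M_0] = X_0^2 − 0 = 41^2 = 1681. Also E[M_τ] = E[X_τ^2] − E[τ]. The walk exits at 0 or 69, with P(hit 69 first) = 41/69, so E[X_τ^2] = 69^2 · 41/69 + 0 = 2829. Thus E[τ] = E[X_τ^2] − E[M_τ] = 2829 − 1681 = 1148 = 41(69 − 41) = 1148.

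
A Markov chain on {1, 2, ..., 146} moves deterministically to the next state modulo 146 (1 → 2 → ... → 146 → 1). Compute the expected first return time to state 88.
E[T_88 | X_0 = 88] = 146

The chain cycles deterministically, so starting at state 88 it returns in exactly 146 steps. Equivalently, the stationary distribution is uniform π_j = 1/146 for every state j, so by Kac's formula E[T_88] = 1/π_88 = 146.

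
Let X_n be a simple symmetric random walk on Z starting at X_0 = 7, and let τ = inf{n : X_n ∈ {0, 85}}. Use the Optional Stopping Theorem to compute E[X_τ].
E[X_τ] = 7

X_n is a martingale and τ is a bounded-mean stopping time (indeed τ is finite a.s. with bounded expectation since the walk is in a bounded region). By the OST, E[X_τ] = E[X_0] = 7. Equivalently: E[X_τ] = 85 · P(hit 85 first) + 0 · P(hit 0 first) = 85 · (7/85) = 7.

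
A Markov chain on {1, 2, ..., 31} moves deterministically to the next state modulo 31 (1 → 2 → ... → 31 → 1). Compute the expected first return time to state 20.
E[T_20 | X_0 = 20] = 31

The chain cycles deterministically, so starting at state 20 it returns in exactly 31 steps. Equivalently, the stationary distribution is uniform π_j = 1/31 for every state j, so by Kac's formula E[T_20] = 1/π_20 = 31.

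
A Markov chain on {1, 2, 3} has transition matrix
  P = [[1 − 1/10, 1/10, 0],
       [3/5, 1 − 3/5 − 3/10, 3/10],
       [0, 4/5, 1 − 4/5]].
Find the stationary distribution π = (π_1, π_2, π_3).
π = (48/59, 8/59, 3/59)

This is a birth-death chain on three states, which satisfies detailed balance: π_1 · P_{12} = π_2 · P_{21} and π_2 · P_{23} = π_3 · P_{32}.
From π_1 · 1/10 = π_2 · 3/5: π_2/π_1 = (1/10)/(3/5) = 1/6.
From π_2 · 3/10 = π_3 · 4/5: π_3/π_2 = (3/10)/(4/5) = 3/8.
Take π_1 proportional to 1; then unnormalized π = (1, 1/6, 1/16). Normalize by dividing by the sum 59/48:
  π = (48/59, 8/59, 3/59).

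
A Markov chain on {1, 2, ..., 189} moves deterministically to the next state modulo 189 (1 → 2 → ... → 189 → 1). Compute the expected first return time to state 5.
E[T_5 | X_0 = 5] = 189

The chain cycles deterministically, so starting at state 5 it returns in exactly 189 steps. Equivalently, the stationary distribution is uniform π_j = 1/189 for every state j, so by Kac's formula E[T_5] = 1/π_5 = 189.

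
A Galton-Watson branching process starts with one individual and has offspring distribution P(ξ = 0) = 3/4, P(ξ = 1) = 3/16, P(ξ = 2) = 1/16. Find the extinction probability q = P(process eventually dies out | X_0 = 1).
q = 1

Mean offspring μ = 0·3/4 + 1·3/16 + 2·1/16 = 5/16 ≤ 1. For μ ≤ 1 with offspring not concentrated at 1, the Galton-Watson process goes extinct almost surely, so q = 1.
(Algebraic check: The pgf is f(s) = 3/4 + 3/16·s + 1/16·s². The extinction probability q is the smallest fixed point of f in [0, 1]. Setting s = f(s):
  1/16·s² + (3/16 − 1)·s + 3/4 = 0
  1/16·s² − (3/4 + 1/16)·s + 3/4 = 0
which factors as (s − 1)·(1/16·s − 3/4) = 0, giving roots s = 1 and s = (3/4)/(1/16) = 12. Since 12 ≥ 1, the smallest root in [0, 1] is s = 1.)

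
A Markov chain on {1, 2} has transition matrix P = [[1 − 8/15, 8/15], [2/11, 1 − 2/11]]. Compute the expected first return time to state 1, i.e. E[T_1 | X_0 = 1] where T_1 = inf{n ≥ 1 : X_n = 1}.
E[T_1 | X_0 = 1] = 1/π_1 = 59/15

For an irreducible recurrent Markov chain with stationary distribution π, E[T_i | X_0 = i] = 1/π_i (Kac's formula). Here π_1 = (2/11)/(8/15 + 2/11) = (2/11)/(118/165) = 15/59, so E[T_1 | X_0 = 1] = 1/π_1 = (8/15 + 2/11)/(2/11) = (118/165)/(2/11) = 59/15.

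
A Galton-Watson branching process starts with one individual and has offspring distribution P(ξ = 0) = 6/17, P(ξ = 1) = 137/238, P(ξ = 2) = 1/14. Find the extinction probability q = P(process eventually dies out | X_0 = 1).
q = 1

Mean offspring μ = 0·6/17 + 1·137/238 + 2·1/14 = 171/238 ≤ 1. For μ ≤ 1 with offspring not concentrated at 1, the Galton-Watson process goes extinct almost surely, so q = 1.
(Algebraic check: The pgf is f(s) = 6/17 + 137/238·s + 1/14·s². The extinction probability q is the smallest fixed point of f in [0, 1]. Setting s = f(s):
  1/14·s² + (137/238 − 1)·s + 6/17 = 0
  1/14·s² − (6/17 + 1/14)·s + 6/17 = 0
which factors as (s − 1)·(1/14·s − 6/17) = 0, giving roots s = 1 and s = (6/17)/(1/14) = 84/17. Since 84/17 ≥ 1, the smallest root in [0, 1] is s = 1.)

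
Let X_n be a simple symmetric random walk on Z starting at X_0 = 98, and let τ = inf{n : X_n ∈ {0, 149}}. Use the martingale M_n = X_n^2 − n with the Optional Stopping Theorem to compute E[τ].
E[τ] = 4998

M_n = X_n^2 − n is a martingale (since E[X_{n+1}^2 | F_n] = X_n^2 + 1). By OST (τ has finite mean in a bounded region), E[M_τ] = E[M_0] = X_0^2 − 0 = 98^2 = 9604. Also E[M_τ] = E[X_τ^2] − E[τ]. The walk exits at 0 or 149, with P(hit 149 first) = 98/149, so E[X_τ^2] = 149^2 · 98/149 + 0 = 14602. Thus E[τ] = E[X_τ^2] − E[M_τ] = 14602 − 9604 = 4998 = 98(149 − 98) = 4998.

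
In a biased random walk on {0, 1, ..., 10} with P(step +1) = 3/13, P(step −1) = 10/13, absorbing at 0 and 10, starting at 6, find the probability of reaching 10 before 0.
P(hit 10 before 0) = (1 − (10/3)^6) / (1 − (10/3)^10) = 889461/109889461

Let u_k denote P(reach 10 before 0 | start at k). Boundary: u_0 = 0, u_10 = 1. Recurrence: u_k = 3/13·u_{k+1} + 10/13·u_{k-1} for 1 ≤ k ≤ 9. Try u_k = A + B·r^k with r = q/p = (10/13)/(3/13) = 10/3. Substitution satisfies the recurrence; boundary conditions give:
  u_k = (1 − r^k) / (1 − r^N) = (1 − (10/3)^6) / (1 − (10/3)^10) = 889461/109889461.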